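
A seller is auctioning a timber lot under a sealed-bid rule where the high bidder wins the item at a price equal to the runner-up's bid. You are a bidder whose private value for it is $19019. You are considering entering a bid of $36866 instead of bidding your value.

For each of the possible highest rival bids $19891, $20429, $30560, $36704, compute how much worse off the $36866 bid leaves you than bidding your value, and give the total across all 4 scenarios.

The deviation costs you only when the competing bid falls strictly between $19019 and $36866; elsewhere both bids give the same outcome.
$19891: truthful payoff $0, deviation payoff −$872 → loss $872.
$20429: truthful payoff $0, deviation payoff −$1410 → loss $1410.
$30560: truthful payoff $0, deviation payoff −$11541 → loss $11541.
$36704: truthful payoff $0, deviation payoff −$17685 → loss $17685.
Total loss = $872 + $1410 + $11541 + $17685 = $31508.

$31508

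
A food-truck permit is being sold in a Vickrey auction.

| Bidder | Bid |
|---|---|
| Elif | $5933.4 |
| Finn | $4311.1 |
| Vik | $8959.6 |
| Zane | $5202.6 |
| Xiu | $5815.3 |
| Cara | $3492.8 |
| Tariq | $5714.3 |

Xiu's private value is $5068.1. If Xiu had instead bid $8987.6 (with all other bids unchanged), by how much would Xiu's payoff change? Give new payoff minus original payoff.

The highest bid among the other bidders is $8959.6; Xiu's bid doesn't change that.
Original bid $5815.3: Xiu is not highest (top rival bid is $8959.6); payoff $0.
Alternative bid $8987.6: Xiu is highest, pays the top rival bid $8959.6; payoff $5068.1 − $8959.6 = −$3891.5.
Change in payoff = −$3891.5 − ($0) = −$3891.5.

−$3891.5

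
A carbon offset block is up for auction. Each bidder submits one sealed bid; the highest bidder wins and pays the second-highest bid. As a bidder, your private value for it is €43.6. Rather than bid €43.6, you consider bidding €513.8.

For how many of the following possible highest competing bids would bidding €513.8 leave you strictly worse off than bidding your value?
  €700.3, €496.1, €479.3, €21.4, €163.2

The deviation hurts exactly when the highest competing bid lies strictly between €43.6 and €513.8 — overbidding then wins at a price above your value.
€700.3: above both → same outcome either way.
€496.1: inside the interval → strictly worse (loss €452.5).
€479.3: inside the interval → strictly worse (loss €435.7).
€21.4: below both → same outcome either way.
€163.2: inside the interval → strictly worse (loss €119.6).
Count: 3.

3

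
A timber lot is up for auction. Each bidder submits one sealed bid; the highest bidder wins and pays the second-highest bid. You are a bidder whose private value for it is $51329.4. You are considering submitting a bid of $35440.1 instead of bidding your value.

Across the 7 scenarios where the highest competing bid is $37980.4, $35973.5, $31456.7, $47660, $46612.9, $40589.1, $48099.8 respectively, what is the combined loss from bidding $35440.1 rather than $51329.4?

$51060.7

The deviation costs you only when the competing bid falls strictly between $35440.1 and $51329.4; elsewhere both bids give the same outcome.
$37980.4: truthful payoff $13349, deviation payoff $0 → loss $13349.
$35973.5: truthful payoff $15355.9, deviation payoff $0 → loss $15355.9.
$31456.7: outcomes coincide → loss $0.
$47660: truthful payoff $3669.4, deviation payoff $0 → loss $3669.4.
$46612.9: truthful payoff $4716.5, deviation payoff $0 → loss $4716.5.
$40589.1: truthful payoff $10740.3, deviation payoff $0 → loss $10740.3.
$48099.8: truthful payoff $3229.6, deviation payoff $0 → loss $3229.6.
Total loss = $13349 + $15355.9 + $3669.4 + $4716.5 + $10740.3 + $3229.6 = $51060.7.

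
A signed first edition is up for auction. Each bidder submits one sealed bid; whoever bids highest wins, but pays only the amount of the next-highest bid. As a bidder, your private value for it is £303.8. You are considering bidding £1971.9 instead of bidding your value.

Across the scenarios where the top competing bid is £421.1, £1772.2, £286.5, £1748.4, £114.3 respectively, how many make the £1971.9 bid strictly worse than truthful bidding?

3

The deviation hurts exactly when the highest competing bid lies strictly between £303.8 and £1971.9 — overbidding then wins at a price above your value.
£421.1: inside the interval → strictly worse (loss £117.3).
£1772.2: inside the interval → strictly worse (loss £1468.4).
£286.5: below both → same outcome either way.
£1748.4: inside the interval → strictly worse (loss £1444.6).
£114.3: below both → same outcome either way.
Count: 3.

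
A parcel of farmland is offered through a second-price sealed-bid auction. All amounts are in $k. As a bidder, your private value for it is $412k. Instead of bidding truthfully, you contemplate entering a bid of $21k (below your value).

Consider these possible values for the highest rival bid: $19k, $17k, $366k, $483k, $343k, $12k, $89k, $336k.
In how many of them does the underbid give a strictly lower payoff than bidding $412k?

4

The deviation hurts exactly when the highest competing bid lies strictly between $21k and $412k — underbidding then forfeits a profitable win.
$19k: below both → same outcome either way.
$17k: below both → same outcome either way.
$366k: inside the interval → strictly worse (loss $46k).
$483k: above both → same outcome either way.
$343k: inside the interval → strictly worse (loss $69k).
$12k: below both → same outcome either way.
$89k: inside the interval → strictly worse (loss $323k).
$336k: inside the interval → strictly worse (loss $76k).
Count: 4.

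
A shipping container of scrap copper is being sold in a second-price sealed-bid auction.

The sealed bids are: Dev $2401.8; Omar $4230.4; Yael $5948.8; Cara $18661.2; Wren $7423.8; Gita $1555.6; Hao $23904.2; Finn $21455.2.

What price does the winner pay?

$21455.2

Highest bid: Hao at $23904.2, so Hao wins.
Second-highest bid: Finn at $21455.2 — that is the price the winner pays.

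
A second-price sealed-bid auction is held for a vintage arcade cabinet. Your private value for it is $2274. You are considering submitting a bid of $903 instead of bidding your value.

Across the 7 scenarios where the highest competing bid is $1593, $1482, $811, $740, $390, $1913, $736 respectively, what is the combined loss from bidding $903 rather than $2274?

The deviation costs you only when the competing bid falls strictly between $903 and $2274; elsewhere both bids give the same outcome.
$1593: truthful payoff $681, deviation payoff $0 → loss $681.
$1482: truthful payoff $792, deviation payoff $0 → loss $792.
$811: outcomes coincide → loss $0.
$740: outcomes coincide → loss $0.
$390: outcomes coincide → loss $0.
$1913: truthful payoff $361, deviation payoff $0 → loss $361.
$736: outcomes coincide → loss $0.
Total loss = $681 + $792 + $361 = $1834.
In a second-price auction your bid sets only whether you win, not what you pay, so bidding your true value is weakly dominant.

$1834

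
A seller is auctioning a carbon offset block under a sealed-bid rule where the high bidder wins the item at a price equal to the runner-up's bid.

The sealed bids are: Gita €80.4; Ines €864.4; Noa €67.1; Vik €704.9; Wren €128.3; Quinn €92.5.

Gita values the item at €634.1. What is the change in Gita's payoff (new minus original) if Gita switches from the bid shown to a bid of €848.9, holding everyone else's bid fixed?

The highest bid among the other bidders is €864.4; Gita's bid doesn't change that.
Original bid €80.4: Gita is not highest (top rival bid is €864.4); payoff €0.
Alternative bid €848.9: Gita is not highest (top rival bid is €864.4); payoff €0.
Change in payoff = €0 − (€0) = €0.

€0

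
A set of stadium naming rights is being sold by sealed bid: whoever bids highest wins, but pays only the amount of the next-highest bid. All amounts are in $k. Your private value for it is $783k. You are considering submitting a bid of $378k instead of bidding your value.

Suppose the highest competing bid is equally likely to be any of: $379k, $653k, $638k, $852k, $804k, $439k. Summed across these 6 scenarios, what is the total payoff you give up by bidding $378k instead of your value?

The deviation costs you only when the competing bid falls strictly between $378k and $783k; elsewhere both bids give the same outcome.
$379k: truthful payoff $404k, deviation payoff $0k → loss $404k.
$653k: truthful payoff $130k, deviation payoff $0k → loss $130k.
$638k: truthful payoff $145k, deviation payoff $0k → loss $145k.
$852k: outcomes coincide → loss $0k.
$804k: outcomes coincide → loss $0k.
$439k: truthful payoff $344k, deviation payoff $0k → loss $344k.
Total loss = $404k + $130k + $145k + $344k = $1023k.
Because the price is fixed by the runner-up's bid, deviating from your value can only change a good outcome into a bad one — never the reverse.

$1023k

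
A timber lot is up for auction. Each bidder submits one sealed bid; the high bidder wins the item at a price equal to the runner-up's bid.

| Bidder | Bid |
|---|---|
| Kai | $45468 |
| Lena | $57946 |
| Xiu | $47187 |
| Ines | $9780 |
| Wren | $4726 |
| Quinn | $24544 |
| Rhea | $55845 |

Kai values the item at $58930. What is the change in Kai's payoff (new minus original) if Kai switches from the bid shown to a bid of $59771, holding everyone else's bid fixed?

$984

The highest bid among the other bidders is $57946; Kai's bid doesn't change that.
Original bid $45468: Kai is not highest (top rival bid is $57946); payoff $0.
Alternative bid $59771: Kai is highest, pays the top rival bid $57946; payoff $58930 − $57946 = $984.
Change in payoff = $984 − ($0) = $984.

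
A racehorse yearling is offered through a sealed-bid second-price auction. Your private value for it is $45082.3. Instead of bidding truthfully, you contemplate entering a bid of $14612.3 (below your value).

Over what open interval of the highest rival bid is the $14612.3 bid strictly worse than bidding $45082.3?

If the competing bid is below $14612.3, both bids win at the same price — no difference.
If it is above $45082.3, both bids lose — no difference.
If it lies strictly between $14612.3 and $45082.3, bidding your value wins at a price below your value (positive payoff) while bidding $14612.3 loses (payoff 0).
So the deviation strictly hurts on the open interval ($14612.3, $45082.3).
Truthful bidding weakly dominates here: raising your bid can only win items priced above your value, and lowering it can only forfeit items priced below.

($14612.3, $45082.3)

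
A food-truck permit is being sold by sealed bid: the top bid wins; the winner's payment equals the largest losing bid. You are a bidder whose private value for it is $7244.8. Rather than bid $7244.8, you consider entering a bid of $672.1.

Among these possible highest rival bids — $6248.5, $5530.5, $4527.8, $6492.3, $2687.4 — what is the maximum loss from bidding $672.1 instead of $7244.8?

$6248.5: truthful gives $996.3, deviation gives $0 → loss $996.3.
$5530.5: truthful gives $1714.3, deviation gives $0 → loss $1714.3.
$4527.8: truthful gives $2717, deviation gives $0 → loss $2717.
$6492.3: truthful gives $752.5, deviation gives $0 → loss $752.5.
$2687.4: truthful gives $4557.4, deviation gives $0 → loss $4557.4.
Maximum loss: $4557.4.

$4557.4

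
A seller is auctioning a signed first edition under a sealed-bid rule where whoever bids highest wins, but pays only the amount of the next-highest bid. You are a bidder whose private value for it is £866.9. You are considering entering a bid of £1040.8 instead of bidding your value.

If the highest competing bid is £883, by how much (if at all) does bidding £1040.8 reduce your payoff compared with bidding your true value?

£16.1

Bidding your value £866.9: you lose (since £866.9 < £883). Payoff £0.
Bidding £1040.8: you win and pay £883. Payoff £866.9 − £883 = −£16.1.
The competing bid £883 lies between your value and your inflated bid, so overbidding wins an item priced above your value.
Loss from deviating = £0 − (−£16.1) = £16.1.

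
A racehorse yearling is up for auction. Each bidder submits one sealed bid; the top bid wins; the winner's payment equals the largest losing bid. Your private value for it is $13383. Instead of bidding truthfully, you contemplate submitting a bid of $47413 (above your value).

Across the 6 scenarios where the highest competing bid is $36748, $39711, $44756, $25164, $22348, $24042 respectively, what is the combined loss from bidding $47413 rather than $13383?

$112471

The deviation costs you only when the competing bid falls strictly between $13383 and $47413; elsewhere both bids give the same outcome.
$36748: truthful payoff $0, deviation payoff −$23365 → loss $23365.
$39711: truthful payoff $0, deviation payoff −$26328 → loss $26328.
$44756: truthful payoff $0, deviation payoff −$31373 → loss $31373.
$25164: truthful payoff $0, deviation payoff −$11781 → loss $11781.
$22348: truthful payoff $0, deviation payoff −$8965 → loss $8965.
$24042: truthful payoff $0, deviation payoff −$10659 → loss $10659.
Total loss = $23365 + $26328 + $31373 + $11781 + $8965 + $10659 = $112471.
Truthful bidding weakly dominates here: raising your bid can only win items priced above your value, and lowering it can only forfeit items priced below.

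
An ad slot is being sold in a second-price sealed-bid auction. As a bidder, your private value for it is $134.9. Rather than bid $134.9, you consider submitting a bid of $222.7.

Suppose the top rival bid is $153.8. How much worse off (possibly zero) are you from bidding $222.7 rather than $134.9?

Bidding your value $134.9: you lose (since $134.9 < $153.8). Payoff $0.
Bidding $222.7: you win and pay $153.8. Payoff $134.9 − $153.8 = −$18.9.
The competing bid $153.8 lies between your value and your inflated bid, so overbidding wins an item priced above your value.
Loss from deviating = $0 − (−$18.9) = $18.9.
Because the price is fixed by the runner-up's bid, deviating from your value can only change a good outcome into a bad one — never the reverse.

$18.9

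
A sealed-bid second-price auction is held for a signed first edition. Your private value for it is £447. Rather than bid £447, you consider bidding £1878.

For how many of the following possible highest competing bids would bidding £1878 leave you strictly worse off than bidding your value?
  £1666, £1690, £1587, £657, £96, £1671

The deviation hurts exactly when the highest competing bid lies strictly between £447 and £1878 — overbidding then wins at a price above your value.
£1666: inside the interval → strictly worse (loss £1219).
£1690: inside the interval → strictly worse (loss £1243).
£1587: inside the interval → strictly worse (loss £1140).
£657: inside the interval → strictly worse (loss £210).
£96: below both → same outcome either way.
£1671: inside the interval → strictly worse (loss £1224).
Count: 5.

5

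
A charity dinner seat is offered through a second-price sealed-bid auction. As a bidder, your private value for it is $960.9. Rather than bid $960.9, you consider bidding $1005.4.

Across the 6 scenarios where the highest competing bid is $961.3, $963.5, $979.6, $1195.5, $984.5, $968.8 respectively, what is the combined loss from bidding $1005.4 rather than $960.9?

$53.2

The deviation costs you only when the competing bid falls strictly between $960.9 and $1005.4; elsewhere both bids give the same outcome.
$961.3: truthful payoff $0, deviation payoff −$0.4 → loss $0.4.
$963.5: truthful payoff $0, deviation payoff −$2.6 → loss $2.6.
$979.6: truthful payoff $0, deviation payoff −$18.7 → loss $18.7.
$1195.5: outcomes coincide → loss $0.
$984.5: truthful payoff $0, deviation payoff −$23.6 → loss $23.6.
$968.8: truthful payoff $0, deviation payoff −$7.9 → loss $7.9.
Total loss = $0.4 + $2.6 + $18.7 + $23.6 + $7.9 = $53.2.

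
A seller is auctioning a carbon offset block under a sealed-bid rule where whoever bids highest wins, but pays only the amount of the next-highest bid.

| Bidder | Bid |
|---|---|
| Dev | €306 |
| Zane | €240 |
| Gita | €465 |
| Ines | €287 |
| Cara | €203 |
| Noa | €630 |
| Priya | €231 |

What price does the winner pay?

€465

Highest bid: Noa at €630, so Noa wins.
Second-highest bid: Gita at €465 — that is the price the winner pays.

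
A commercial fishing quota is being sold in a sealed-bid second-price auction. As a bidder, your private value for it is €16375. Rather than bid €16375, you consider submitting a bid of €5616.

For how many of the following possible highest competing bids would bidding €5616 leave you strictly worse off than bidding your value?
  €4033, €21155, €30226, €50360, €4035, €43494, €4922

The deviation hurts exactly when the highest competing bid lies strictly between €5616 and €16375 — underbidding then forfeits a profitable win.
€4033: below both → same outcome either way.
€21155: above both → same outcome either way.
€30226: above both → same outcome either way.
€50360: above both → same outcome either way.
€4035: below both → same outcome either way.
€43494: above both → same outcome either way.
€4922: below both → same outcome either way.
Count: 0.

0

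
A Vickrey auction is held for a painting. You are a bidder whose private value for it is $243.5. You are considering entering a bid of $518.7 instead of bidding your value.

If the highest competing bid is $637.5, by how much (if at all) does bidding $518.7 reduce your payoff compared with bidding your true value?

Bidding your value $243.5: you lose (since $243.5 < $637.5). Payoff $0.
Bidding $518.7: you lose. Payoff $0.
Difference = $0 − $0 = $0; both bids lead to the same outcome because the competing bid is above both your value and your alternative bid.
Because the price is fixed by the runner-up's bid, deviating from your value can only change a good outcome into a bad one — never the reverse.

$0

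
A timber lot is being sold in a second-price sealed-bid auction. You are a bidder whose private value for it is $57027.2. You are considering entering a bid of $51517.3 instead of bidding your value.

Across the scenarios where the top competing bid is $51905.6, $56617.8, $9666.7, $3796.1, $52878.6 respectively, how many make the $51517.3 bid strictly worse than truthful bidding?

The deviation hurts exactly when the highest competing bid lies strictly between $51517.3 and $57027.2 — underbidding then forfeits a profitable win.
$51905.6: inside the interval → strictly worse (loss $5121.6).
$56617.8: inside the interval → strictly worse (loss $409.4).
$9666.7: below both → same outcome either way.
$3796.1: below both → same outcome either way.
$52878.6: inside the interval → strictly worse (loss $4148.6).
Count: 3.

3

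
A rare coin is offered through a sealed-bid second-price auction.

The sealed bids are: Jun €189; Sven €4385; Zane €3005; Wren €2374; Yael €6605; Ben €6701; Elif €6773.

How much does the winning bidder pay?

€6701

Highest bid: Elif at €6773, so Elif wins.
Second-highest bid: Ben at €6701 — that is the price the winner pays.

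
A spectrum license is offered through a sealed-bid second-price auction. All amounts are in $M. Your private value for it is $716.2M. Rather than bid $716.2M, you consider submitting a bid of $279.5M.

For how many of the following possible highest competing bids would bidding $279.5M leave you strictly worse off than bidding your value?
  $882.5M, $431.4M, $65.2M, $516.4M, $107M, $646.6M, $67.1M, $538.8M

The deviation hurts exactly when the highest competing bid lies strictly between $279.5M and $716.2M — underbidding then forfeits a profitable win.
$882.5M: above both → same outcome either way.
$431.4M: inside the interval → strictly worse (loss $284.8M).
$65.2M: below both → same outcome either way.
$516.4M: inside the interval → strictly worse (loss $199.8M).
$107M: below both → same outcome either way.
$646.6M: inside the interval → strictly worse (loss $69.6M).
$67.1M: below both → same outcome either way.
$538.8M: inside the interval → strictly worse (loss $177.4M).
Count: 4.

4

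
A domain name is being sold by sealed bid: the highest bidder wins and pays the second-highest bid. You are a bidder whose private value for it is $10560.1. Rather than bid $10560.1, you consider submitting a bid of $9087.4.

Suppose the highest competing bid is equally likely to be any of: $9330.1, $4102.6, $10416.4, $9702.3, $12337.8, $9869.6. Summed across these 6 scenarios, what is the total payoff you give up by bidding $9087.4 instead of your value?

$2922

The deviation costs you only when the competing bid falls strictly between $9087.4 and $10560.1; elsewhere both bids give the same outcome.
$9330.1: truthful payoff $1230, deviation payoff $0 → loss $1230.
$4102.6: outcomes coincide → loss $0.
$10416.4: truthful payoff $143.7, deviation payoff $0 → loss $143.7.
$9702.3: truthful payoff $857.8, deviation payoff $0 → loss $857.8.
$12337.8: outcomes coincide → loss $0.
$9869.6: truthful payoff $690.5, deviation payoff $0 → loss $690.5.
Total loss = $1230 + $143.7 + $857.8 + $690.5 = $2922.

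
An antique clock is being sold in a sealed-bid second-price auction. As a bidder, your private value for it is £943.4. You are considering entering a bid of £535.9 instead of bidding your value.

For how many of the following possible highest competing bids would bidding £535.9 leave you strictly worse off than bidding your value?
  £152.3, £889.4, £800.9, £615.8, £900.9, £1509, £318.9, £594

The deviation hurts exactly when the highest competing bid lies strictly between £535.9 and £943.4 — underbidding then forfeits a profitable win.
£152.3: below both → same outcome either way.
£889.4: inside the interval → strictly worse (loss £54).
£800.9: inside the interval → strictly worse (loss £142.5).
£615.8: inside the interval → strictly worse (loss £327.6).
£900.9: inside the interval → strictly worse (loss £42.5).
£1509: above both → same outcome either way.
£318.9: below both → same outcome either way.
£594: inside the interval → strictly worse (loss £349.4).
Count: 5.

5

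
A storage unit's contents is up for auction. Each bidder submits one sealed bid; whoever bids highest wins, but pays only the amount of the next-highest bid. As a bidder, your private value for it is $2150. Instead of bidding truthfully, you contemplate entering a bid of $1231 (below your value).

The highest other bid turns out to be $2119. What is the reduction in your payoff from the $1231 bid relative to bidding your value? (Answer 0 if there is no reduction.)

Bidding your value $2150: you win (since $2150 > $2119) and pay $2119. Payoff $31.
Bidding $1231: you lose. Payoff $0.
The competing bid $2119 lies between your shaded bid and your value, so underbidding forfeits an item you could have won at a profitable price.
Loss from deviating = $31 − ($0) = $31.
In a second-price auction your bid sets only whether you win, not what you pay, so bidding your true value is weakly dominant.

$31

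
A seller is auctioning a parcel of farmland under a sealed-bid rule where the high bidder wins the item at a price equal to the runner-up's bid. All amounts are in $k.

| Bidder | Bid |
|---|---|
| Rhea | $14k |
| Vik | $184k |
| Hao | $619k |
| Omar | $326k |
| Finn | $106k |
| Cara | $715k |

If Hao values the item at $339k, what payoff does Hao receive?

$0k

Highest bid: Cara at $715k, so Cara wins.
Second-highest bid: Hao at $619k — that is the price the winner pays.
Hao did not win, so Hao pays nothing and receives nothing: payoff $0k.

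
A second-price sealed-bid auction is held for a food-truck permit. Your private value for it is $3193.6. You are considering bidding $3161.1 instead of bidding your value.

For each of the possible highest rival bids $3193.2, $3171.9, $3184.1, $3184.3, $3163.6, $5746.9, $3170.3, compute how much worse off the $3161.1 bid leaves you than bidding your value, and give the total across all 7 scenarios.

$94.2

The deviation costs you only when the competing bid falls strictly between $3161.1 and $3193.6; elsewhere both bids give the same outcome.
$3193.2: truthful payoff $0.4, deviation payoff $0 → loss $0.4.
$3171.9: truthful payoff $21.7, deviation payoff $0 → loss $21.7.
$3184.1: truthful payoff $9.5, deviation payoff $0 → loss $9.5.
$3184.3: truthful payoff $9.3, deviation payoff $0 → loss $9.3.
$3163.6: truthful payoff $30, deviation payoff $0 → loss $30.
$5746.9: outcomes coincide → loss $0.
$3170.3: truthful payoff $23.3, deviation payoff $0 → loss $23.3.
Total loss = $0.4 + $21.7 + $9.5 + $9.3 + $30 + $23.3 = $94.2.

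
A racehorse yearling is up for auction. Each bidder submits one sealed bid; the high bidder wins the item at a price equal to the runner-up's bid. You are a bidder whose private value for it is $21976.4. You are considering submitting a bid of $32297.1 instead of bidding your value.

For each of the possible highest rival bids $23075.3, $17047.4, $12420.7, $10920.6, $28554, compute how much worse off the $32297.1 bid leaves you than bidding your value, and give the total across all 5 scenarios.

$7676.5

The deviation costs you only when the competing bid falls strictly between $21976.4 and $32297.1; elsewhere both bids give the same outcome.
$23075.3: truthful payoff $0, deviation payoff −$1098.9 → loss $1098.9.
$17047.4: outcomes coincide → loss $0.
$12420.7: outcomes coincide → loss $0.
$10920.6: outcomes coincide → loss $0.
$28554: truthful payoff $0, deviation payoff −$6577.6 → loss $6577.6.
Total loss = $1098.9 + $6577.6 = $7676.5.
Truthful bidding weakly dominates here: raising your bid can only win items priced above your value, and lowering it can only forfeit items priced below.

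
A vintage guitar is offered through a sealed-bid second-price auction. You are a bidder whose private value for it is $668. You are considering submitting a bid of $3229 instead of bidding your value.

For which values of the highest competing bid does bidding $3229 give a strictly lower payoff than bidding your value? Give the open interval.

($668, $3229)

If the competing bid is below $668, both bids win at the same price — no difference.
If it is above $3229, both bids lose — no difference.
If it lies strictly between $668 and $3229, bidding your value loses (payoff 0) while bidding $3229 wins at a price above your value (payoff negative).
So the deviation strictly hurts on the open interval ($668, $3229).
Because the price is fixed by the runner-up's bid, deviating from your value can only change a good outcome into a bad one — never the reverse.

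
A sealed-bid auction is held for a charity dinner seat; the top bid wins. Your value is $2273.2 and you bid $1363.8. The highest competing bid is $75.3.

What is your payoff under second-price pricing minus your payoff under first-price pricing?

$1288.5

You have the highest bid, so you win under either rule.
Second-price: pay $75.3 → payoff $2197.9.
First-price: pay your own bid $1363.8 → payoff $909.4.
Difference = $2197.9 − ($909.4) = $1288.5.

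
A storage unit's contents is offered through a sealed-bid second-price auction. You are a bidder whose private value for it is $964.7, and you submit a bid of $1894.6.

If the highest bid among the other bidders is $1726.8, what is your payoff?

−$762.1

Your bid $1894.6 exceeds the highest competing bid $1726.8, so you win.
In a second-price auction the winner pays the second-highest bid, $1726.8.
Payoff = value − price = $964.7 − $1726.8 = −$762.1.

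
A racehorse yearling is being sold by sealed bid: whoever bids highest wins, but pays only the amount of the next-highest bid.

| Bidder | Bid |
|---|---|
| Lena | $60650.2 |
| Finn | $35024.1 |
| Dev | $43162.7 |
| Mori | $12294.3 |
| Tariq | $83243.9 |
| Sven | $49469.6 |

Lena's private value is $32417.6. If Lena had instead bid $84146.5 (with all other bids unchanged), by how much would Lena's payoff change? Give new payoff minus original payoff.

The highest bid among the other bidders is $83243.9; Lena's bid doesn't change that.
Original bid $60650.2: Lena is not highest (top rival bid is $83243.9); payoff $0.
Alternative bid $84146.5: Lena is highest, pays the top rival bid $83243.9; payoff $32417.6 − $83243.9 = −$50826.3.
Change in payoff = −$50826.3 − ($0) = −$50826.3.

−$50826.3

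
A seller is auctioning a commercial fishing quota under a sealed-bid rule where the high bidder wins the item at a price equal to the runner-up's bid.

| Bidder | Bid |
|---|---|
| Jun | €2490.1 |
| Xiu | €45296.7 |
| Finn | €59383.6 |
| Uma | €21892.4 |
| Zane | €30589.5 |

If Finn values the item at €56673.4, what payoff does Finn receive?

€11376.7

Highest bid: Finn at €59383.6, so Finn wins.
Second-highest bid: Xiu at €45296.7 — that is the price the winner pays.
Finn's payoff = value − price = €56673.4 − €45296.7 = €11376.7.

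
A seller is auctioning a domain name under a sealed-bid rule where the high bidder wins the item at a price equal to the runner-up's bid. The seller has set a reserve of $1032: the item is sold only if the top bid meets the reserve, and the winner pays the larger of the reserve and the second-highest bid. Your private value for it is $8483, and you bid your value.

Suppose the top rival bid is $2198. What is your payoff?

Your bid $8483 is the highest and exceeds the reserve.
Price = max(second-highest bid, reserve) = max($2198, $1032) = $2198.
Payoff = $8483 − $2198 = $6285.

$6285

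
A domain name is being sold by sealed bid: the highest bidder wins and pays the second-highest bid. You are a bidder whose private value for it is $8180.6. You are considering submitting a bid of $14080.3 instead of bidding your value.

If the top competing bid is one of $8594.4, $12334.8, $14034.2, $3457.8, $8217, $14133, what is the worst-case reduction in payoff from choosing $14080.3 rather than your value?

$5853.6

$8594.4: truthful gives $0, deviation gives −$413.8 → loss $413.8.
$12334.8: truthful gives $0, deviation gives −$4154.2 → loss $4154.2.
$14034.2: truthful gives $0, deviation gives −$5853.6 → loss $5853.6.
$3457.8: same outcome either way → loss $0.
$8217: truthful gives $0, deviation gives −$36.4 → loss $36.4.
$14133: same outcome either way → loss $0.
Maximum loss: $5853.6.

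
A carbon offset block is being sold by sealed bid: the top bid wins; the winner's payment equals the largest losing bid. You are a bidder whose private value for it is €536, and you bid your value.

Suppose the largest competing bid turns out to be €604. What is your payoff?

Your bid €536 is below the highest competing bid €604, so you lose.
A losing bidder pays nothing and receives nothing: payoff = €0.

€0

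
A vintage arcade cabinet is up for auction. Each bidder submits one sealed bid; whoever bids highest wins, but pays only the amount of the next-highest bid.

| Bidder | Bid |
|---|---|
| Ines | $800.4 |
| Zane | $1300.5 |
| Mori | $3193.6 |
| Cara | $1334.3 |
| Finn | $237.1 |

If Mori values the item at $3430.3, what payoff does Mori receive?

Highest bid: Mori at $3193.6, so Mori wins.
Second-highest bid: Cara at $1334.3 — that is the price the winner pays.
Mori's payoff = value − price = $3430.3 − $1334.3 = $2096.

$2096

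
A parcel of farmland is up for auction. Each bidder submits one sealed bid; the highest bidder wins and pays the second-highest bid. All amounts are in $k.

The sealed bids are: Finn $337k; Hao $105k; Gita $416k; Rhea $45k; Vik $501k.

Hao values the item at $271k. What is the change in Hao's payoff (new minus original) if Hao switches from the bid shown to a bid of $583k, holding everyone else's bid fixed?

−$230k

The highest bid among the other bidders is $501k; Hao's bid doesn't change that.
Original bid $105k: Hao is not highest (top rival bid is $501k); payoff $0k.
Alternative bid $583k: Hao is highest, pays the top rival bid $501k; payoff $271k − $501k = −$230k.
Change in payoff = −$230k − ($0k) = −$230k.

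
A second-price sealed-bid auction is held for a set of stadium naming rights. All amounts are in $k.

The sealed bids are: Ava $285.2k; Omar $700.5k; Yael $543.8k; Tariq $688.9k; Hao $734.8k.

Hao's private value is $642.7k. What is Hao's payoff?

Highest bid: Hao at $734.8k, so Hao wins.
Second-highest bid: Omar at $700.5k — that is the price the winner pays.
Hao's payoff = value − price = $642.7k − $700.5k = −$57.8k.

−$57.8k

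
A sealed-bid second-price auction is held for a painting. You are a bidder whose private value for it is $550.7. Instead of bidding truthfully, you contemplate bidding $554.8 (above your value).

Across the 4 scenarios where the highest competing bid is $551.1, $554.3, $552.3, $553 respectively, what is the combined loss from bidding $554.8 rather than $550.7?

$7.9

The deviation costs you only when the competing bid falls strictly between $550.7 and $554.8; elsewhere both bids give the same outcome.
$551.1: truthful payoff $0, deviation payoff −$0.4 → loss $0.4.
$554.3: truthful payoff $0, deviation payoff −$3.6 → loss $3.6.
$552.3: truthful payoff $0, deviation payoff −$1.6 → loss $1.6.
$553: truthful payoff $0, deviation payoff −$2.3 → loss $2.3.
Total loss = $0.4 + $3.6 + $1.6 + $2.3 = $7.9.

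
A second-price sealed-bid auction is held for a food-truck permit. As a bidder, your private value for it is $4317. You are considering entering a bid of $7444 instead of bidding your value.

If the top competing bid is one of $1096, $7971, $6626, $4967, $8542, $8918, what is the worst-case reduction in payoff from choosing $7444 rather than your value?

$2309

$1096: same outcome either way → loss $0.
$7971: same outcome either way → loss $0.
$6626: truthful gives $0, deviation gives −$2309 → loss $2309.
$4967: truthful gives $0, deviation gives −$650 → loss $650.
$8542: same outcome either way → loss $0.
$8918: same outcome either way → loss $0.
Maximum loss: $2309.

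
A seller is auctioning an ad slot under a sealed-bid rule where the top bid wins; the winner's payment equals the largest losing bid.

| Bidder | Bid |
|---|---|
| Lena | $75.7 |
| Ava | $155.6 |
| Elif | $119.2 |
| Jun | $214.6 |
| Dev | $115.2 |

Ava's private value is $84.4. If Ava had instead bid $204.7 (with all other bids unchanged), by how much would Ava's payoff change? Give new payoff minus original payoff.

$0

The highest bid among the other bidders is $214.6; Ava's bid doesn't change that.
Original bid $155.6: Ava is not highest (top rival bid is $214.6); payoff $0.
Alternative bid $204.7: Ava is not highest (top rival bid is $214.6); payoff $0.
Change in payoff = $0 − ($0) = $0.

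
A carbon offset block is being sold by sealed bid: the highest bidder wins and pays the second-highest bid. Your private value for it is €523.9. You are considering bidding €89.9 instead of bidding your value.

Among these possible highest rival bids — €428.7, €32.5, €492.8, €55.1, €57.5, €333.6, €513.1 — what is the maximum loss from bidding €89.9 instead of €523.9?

€428.7: truthful gives €95.2, deviation gives €0 → loss €95.2.
€32.5: same outcome either way → loss €0.
€492.8: truthful gives €31.1, deviation gives €0 → loss €31.1.
€55.1: same outcome either way → loss €0.
€57.5: same outcome either way → loss €0.
€333.6: truthful gives €190.3, deviation gives €0 → loss €190.3.
€513.1: truthful gives €10.8, deviation gives €0 → loss €10.8.
Maximum loss: €190.3.

€190.3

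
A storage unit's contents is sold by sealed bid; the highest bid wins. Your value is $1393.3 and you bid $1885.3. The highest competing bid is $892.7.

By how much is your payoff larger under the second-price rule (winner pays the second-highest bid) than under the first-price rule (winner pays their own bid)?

You have the highest bid, so you win under either rule.
Second-price: pay $892.7 → payoff $500.6.
First-price: pay your own bid $1885.3 → payoff −$492.
Difference = $500.6 − (−$492) = $992.6.

$992.6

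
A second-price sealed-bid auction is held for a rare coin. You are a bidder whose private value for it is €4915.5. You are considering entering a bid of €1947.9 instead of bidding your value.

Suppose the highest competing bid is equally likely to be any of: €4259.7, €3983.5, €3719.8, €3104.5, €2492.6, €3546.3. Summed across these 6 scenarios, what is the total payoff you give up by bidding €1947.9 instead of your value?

The deviation costs you only when the competing bid falls strictly between €1947.9 and €4915.5; elsewhere both bids give the same outcome.
€4259.7: truthful payoff €655.8, deviation payoff €0 → loss €655.8.
€3983.5: truthful payoff €932, deviation payoff €0 → loss €932.
€3719.8: truthful payoff €1195.7, deviation payoff €0 → loss €1195.7.
€3104.5: truthful payoff €1811, deviation payoff €0 → loss €1811.
€2492.6: truthful payoff €2422.9, deviation payoff €0 → loss €2422.9.
€3546.3: truthful payoff €1369.2, deviation payoff €0 → loss €1369.2.
Total loss = €655.8 + €932 + €1195.7 + €1811 + €2422.9 + €1369.2 = €8386.6.

€8386.6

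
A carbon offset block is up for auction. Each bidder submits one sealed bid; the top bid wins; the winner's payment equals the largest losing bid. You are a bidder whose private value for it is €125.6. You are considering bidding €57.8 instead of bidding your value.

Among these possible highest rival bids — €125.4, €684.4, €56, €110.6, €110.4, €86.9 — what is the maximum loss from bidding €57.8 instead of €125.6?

€125.4: truthful gives €0.2, deviation gives €0 → loss €0.2.
€684.4: same outcome either way → loss €0.
€56: same outcome either way → loss €0.
€110.6: truthful gives €15, deviation gives €0 → loss €15.
€110.4: truthful gives €15.2, deviation gives €0 → loss €15.2.
€86.9: truthful gives €38.7, deviation gives €0 → loss €38.7.
Maximum loss: €38.7.

€38.7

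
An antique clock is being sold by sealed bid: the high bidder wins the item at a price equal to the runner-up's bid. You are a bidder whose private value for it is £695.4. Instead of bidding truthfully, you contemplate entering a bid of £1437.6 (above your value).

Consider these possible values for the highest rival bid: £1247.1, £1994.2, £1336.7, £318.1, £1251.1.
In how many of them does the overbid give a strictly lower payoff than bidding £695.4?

3

The deviation hurts exactly when the highest competing bid lies strictly between £695.4 and £1437.6 — overbidding then wins at a price above your value.
£1247.1: inside the interval → strictly worse (loss £551.7).
£1994.2: above both → same outcome either way.
£1336.7: inside the interval → strictly worse (loss £641.3).
£318.1: below both → same outcome either way.
£1251.1: inside the interval → strictly worse (loss £555.7).
Count: 3.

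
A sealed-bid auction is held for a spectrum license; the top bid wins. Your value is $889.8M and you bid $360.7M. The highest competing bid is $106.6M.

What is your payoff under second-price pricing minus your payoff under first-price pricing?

You have the highest bid, so you win under either rule.
Second-price: pay $106.6M → payoff $783.2M.
First-price: pay your own bid $360.7M → payoff $529.1M.
Difference = $783.2M − ($529.1M) = $254.1M.

$254.1M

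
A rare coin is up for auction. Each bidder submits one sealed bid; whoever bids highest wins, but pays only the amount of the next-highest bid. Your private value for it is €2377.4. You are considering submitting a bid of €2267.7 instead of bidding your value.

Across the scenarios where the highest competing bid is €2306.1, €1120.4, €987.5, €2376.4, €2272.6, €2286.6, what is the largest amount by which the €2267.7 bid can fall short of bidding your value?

€104.8

€2306.1: truthful gives €71.3, deviation gives €0 → loss €71.3.
€1120.4: same outcome either way → loss €0.
€987.5: same outcome either way → loss €0.
€2376.4: truthful gives €1, deviation gives €0 → loss €1.
€2272.6: truthful gives €104.8, deviation gives €0 → loss €104.8.
€2286.6: truthful gives €90.8, deviation gives €0 → loss €90.8.
Maximum loss: €104.8.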